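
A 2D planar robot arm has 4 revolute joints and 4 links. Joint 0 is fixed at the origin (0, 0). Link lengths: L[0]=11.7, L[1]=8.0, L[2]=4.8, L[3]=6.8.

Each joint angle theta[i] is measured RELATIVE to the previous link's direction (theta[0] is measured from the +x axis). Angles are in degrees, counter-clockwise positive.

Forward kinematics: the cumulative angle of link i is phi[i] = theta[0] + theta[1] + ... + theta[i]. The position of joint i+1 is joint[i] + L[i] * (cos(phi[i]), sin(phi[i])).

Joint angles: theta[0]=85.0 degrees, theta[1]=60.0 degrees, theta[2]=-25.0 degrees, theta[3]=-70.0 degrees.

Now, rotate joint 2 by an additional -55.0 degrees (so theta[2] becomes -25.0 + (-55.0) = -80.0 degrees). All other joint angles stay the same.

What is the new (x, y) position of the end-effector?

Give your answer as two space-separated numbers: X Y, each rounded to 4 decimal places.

joint[0] = (0.0000, 0.0000)  (base)
link 0: phi[0] = 85 = 85 deg
  cos(85 deg) = 0.0872, sin(85 deg) = 0.9962
  joint[1] = (0.0000, 0.0000) + 11.7 * (0.0872, 0.9962) = (0.0000 + 1.0197, 0.0000 + 11.6555) = (1.0197, 11.6555)
link 1: phi[1] = 85 + 60 = 145 deg
  cos(145 deg) = -0.8192, sin(145 deg) = 0.5736
  joint[2] = (1.0197, 11.6555) + 8 * (-0.8192, 0.5736) = (1.0197 + -6.5532, 11.6555 + 4.5886) = (-5.5335, 16.2441)
link 2: phi[2] = 85 + 60 + -80 = 65 deg
  cos(65 deg) = 0.4226, sin(65 deg) = 0.9063
  joint[3] = (-5.5335, 16.2441) + 4.8 * (0.4226, 0.9063) = (-5.5335 + 2.0286, 16.2441 + 4.3503) = (-3.5049, 20.5944)
link 3: phi[3] = 85 + 60 + -80 + -70 = -5 deg
  cos(-5 deg) = 0.9962, sin(-5 deg) = -0.0872
  joint[4] = (-3.5049, 20.5944) + 6.8 * (0.9962, -0.0872) = (-3.5049 + 6.7741, 20.5944 + -0.5927) = (3.2692, 20.0017)
End effector: (3.2692, 20.0017)

Answer: 3.2692 20.0017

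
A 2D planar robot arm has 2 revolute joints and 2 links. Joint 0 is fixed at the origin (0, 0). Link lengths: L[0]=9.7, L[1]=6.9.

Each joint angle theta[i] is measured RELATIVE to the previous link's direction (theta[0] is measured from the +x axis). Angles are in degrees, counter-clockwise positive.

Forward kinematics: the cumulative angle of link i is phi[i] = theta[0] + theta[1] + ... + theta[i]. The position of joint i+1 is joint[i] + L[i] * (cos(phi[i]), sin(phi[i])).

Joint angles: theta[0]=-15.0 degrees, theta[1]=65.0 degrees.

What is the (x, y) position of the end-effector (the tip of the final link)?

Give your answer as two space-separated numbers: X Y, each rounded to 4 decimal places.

Answer: 13.8047 2.7752

Derivation:
joint[0] = (0.0000, 0.0000)  (base)
link 0: phi[0] = -15 = -15 deg
  cos(-15 deg) = 0.9659, sin(-15 deg) = -0.2588
  joint[1] = (0.0000, 0.0000) + 9.7 * (0.9659, -0.2588) = (0.0000 + 9.3695, 0.0000 + -2.5105) = (9.3695, -2.5105)
link 1: phi[1] = -15 + 65 = 50 deg
  cos(50 deg) = 0.6428, sin(50 deg) = 0.7660
  joint[2] = (9.3695, -2.5105) + 6.9 * (0.6428, 0.7660) = (9.3695 + 4.4352, -2.5105 + 5.2857) = (13.8047, 2.7752)
End effector: (13.8047, 2.7752)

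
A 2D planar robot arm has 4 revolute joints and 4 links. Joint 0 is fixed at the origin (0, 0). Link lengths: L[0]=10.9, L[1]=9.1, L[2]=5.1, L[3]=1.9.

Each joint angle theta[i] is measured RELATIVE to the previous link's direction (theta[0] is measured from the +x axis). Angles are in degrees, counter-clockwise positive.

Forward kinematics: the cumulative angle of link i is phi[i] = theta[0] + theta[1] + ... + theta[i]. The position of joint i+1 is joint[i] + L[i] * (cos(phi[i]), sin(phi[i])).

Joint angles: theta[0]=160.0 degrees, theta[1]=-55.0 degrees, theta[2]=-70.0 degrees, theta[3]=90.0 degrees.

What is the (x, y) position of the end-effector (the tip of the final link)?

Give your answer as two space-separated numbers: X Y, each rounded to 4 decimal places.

joint[0] = (0.0000, 0.0000)  (base)
link 0: phi[0] = 160 = 160 deg
  cos(160 deg) = -0.9397, sin(160 deg) = 0.3420
  joint[1] = (0.0000, 0.0000) + 10.9 * (-0.9397, 0.3420) = (0.0000 + -10.2426, 0.0000 + 3.7280) = (-10.2426, 3.7280)
link 1: phi[1] = 160 + -55 = 105 deg
  cos(105 deg) = -0.2588, sin(105 deg) = 0.9659
  joint[2] = (-10.2426, 3.7280) + 9.1 * (-0.2588, 0.9659) = (-10.2426 + -2.3553, 3.7280 + 8.7899) = (-12.5979, 12.5179)
link 2: phi[2] = 160 + -55 + -70 = 35 deg
  cos(35 deg) = 0.8192, sin(35 deg) = 0.5736
  joint[3] = (-12.5979, 12.5179) + 5.1 * (0.8192, 0.5736) = (-12.5979 + 4.1777, 12.5179 + 2.9252) = (-8.4202, 15.4432)
link 3: phi[3] = 160 + -55 + -70 + 90 = 125 deg
  cos(125 deg) = -0.5736, sin(125 deg) = 0.8192
  joint[4] = (-8.4202, 15.4432) + 1.9 * (-0.5736, 0.8192) = (-8.4202 + -1.0898, 15.4432 + 1.5564) = (-9.5100, 16.9996)
End effector: (-9.5100, 16.9996)

Answer: -9.5100 16.9996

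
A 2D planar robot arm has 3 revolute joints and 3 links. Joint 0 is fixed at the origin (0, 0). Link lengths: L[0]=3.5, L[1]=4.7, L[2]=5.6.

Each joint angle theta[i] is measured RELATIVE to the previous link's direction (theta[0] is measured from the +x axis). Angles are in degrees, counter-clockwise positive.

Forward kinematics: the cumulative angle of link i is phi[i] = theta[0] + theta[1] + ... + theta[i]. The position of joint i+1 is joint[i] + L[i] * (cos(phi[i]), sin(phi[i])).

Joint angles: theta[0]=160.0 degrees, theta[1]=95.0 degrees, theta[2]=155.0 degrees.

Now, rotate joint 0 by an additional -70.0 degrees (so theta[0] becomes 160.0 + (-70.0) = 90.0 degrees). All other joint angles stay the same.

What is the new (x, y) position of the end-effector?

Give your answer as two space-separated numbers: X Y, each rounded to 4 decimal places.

Answer: 0.5802 1.1751

Derivation:
joint[0] = (0.0000, 0.0000)  (base)
link 0: phi[0] = 90 = 90 deg
  cos(90 deg) = 0.0000, sin(90 deg) = 1.0000
  joint[1] = (0.0000, 0.0000) + 3.5 * (0.0000, 1.0000) = (0.0000 + 0.0000, 0.0000 + 3.5000) = (0.0000, 3.5000)
link 1: phi[1] = 90 + 95 = 185 deg
  cos(185 deg) = -0.9962, sin(185 deg) = -0.0872
  joint[2] = (0.0000, 3.5000) + 4.7 * (-0.9962, -0.0872) = (0.0000 + -4.6821, 3.5000 + -0.4096) = (-4.6821, 3.0904)
link 2: phi[2] = 90 + 95 + 155 = 340 deg
  cos(340 deg) = 0.9397, sin(340 deg) = -0.3420
  joint[3] = (-4.6821, 3.0904) + 5.6 * (0.9397, -0.3420) = (-4.6821 + 5.2623, 3.0904 + -1.9153) = (0.5802, 1.1751)
End effector: (0.5802, 1.1751)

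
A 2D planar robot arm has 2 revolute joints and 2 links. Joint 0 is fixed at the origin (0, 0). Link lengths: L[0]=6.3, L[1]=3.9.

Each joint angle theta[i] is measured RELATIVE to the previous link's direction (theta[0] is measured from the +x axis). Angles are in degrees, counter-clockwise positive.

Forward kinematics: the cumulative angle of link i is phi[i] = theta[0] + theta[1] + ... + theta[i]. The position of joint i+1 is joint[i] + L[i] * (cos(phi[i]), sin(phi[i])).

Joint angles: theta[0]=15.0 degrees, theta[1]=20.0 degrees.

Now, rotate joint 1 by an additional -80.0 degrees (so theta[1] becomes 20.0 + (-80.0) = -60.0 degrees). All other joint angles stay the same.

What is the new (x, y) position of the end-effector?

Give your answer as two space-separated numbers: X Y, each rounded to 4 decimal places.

Answer: 8.8430 -1.1272

Derivation:
joint[0] = (0.0000, 0.0000)  (base)
link 0: phi[0] = 15 = 15 deg
  cos(15 deg) = 0.9659, sin(15 deg) = 0.2588
  joint[1] = (0.0000, 0.0000) + 6.3 * (0.9659, 0.2588) = (0.0000 + 6.0853, 0.0000 + 1.6306) = (6.0853, 1.6306)
link 1: phi[1] = 15 + -60 = -45 deg
  cos(-45 deg) = 0.7071, sin(-45 deg) = -0.7071
  joint[2] = (6.0853, 1.6306) + 3.9 * (0.7071, -0.7071) = (6.0853 + 2.7577, 1.6306 + -2.7577) = (8.8430, -1.1272)
End effector: (8.8430, -1.1272)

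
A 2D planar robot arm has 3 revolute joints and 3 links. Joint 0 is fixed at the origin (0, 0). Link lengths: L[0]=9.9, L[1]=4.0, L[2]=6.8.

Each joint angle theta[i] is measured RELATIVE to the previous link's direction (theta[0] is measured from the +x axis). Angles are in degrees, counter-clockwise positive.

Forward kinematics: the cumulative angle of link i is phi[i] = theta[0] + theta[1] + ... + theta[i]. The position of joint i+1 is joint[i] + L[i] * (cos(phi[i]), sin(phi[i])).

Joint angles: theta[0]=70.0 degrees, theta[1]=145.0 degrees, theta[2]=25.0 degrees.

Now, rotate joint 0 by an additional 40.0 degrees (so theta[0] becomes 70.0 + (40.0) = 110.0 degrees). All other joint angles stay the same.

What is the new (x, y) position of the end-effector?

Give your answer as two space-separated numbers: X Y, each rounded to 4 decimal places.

joint[0] = (0.0000, 0.0000)  (base)
link 0: phi[0] = 110 = 110 deg
  cos(110 deg) = -0.3420, sin(110 deg) = 0.9397
  joint[1] = (0.0000, 0.0000) + 9.9 * (-0.3420, 0.9397) = (0.0000 + -3.3860, 0.0000 + 9.3030) = (-3.3860, 9.3030)
link 1: phi[1] = 110 + 145 = 255 deg
  cos(255 deg) = -0.2588, sin(255 deg) = -0.9659
  joint[2] = (-3.3860, 9.3030) + 4 * (-0.2588, -0.9659) = (-3.3860 + -1.0353, 9.3030 + -3.8637) = (-4.4213, 5.4393)
link 2: phi[2] = 110 + 145 + 25 = 280 deg
  cos(280 deg) = 0.1736, sin(280 deg) = -0.9848
  joint[3] = (-4.4213, 5.4393) + 6.8 * (0.1736, -0.9848) = (-4.4213 + 1.1808, 5.4393 + -6.6967) = (-3.2405, -1.2574)
End effector: (-3.2405, -1.2574)

Answer: -3.2405 -1.2574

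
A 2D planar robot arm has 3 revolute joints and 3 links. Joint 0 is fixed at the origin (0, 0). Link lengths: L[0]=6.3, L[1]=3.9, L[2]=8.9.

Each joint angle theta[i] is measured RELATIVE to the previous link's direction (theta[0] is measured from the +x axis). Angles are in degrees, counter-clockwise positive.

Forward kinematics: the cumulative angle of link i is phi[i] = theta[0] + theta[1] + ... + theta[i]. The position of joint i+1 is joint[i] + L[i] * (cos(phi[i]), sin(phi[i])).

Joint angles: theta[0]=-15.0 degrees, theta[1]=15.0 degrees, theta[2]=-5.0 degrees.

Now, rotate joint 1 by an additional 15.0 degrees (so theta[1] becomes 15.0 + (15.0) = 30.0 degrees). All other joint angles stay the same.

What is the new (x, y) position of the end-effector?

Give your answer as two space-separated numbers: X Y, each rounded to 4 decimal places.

joint[0] = (0.0000, 0.0000)  (base)
link 0: phi[0] = -15 = -15 deg
  cos(-15 deg) = 0.9659, sin(-15 deg) = -0.2588
  joint[1] = (0.0000, 0.0000) + 6.3 * (0.9659, -0.2588) = (0.0000 + 6.0853, 0.0000 + -1.6306) = (6.0853, -1.6306)
link 1: phi[1] = -15 + 30 = 15 deg
  cos(15 deg) = 0.9659, sin(15 deg) = 0.2588
  joint[2] = (6.0853, -1.6306) + 3.9 * (0.9659, 0.2588) = (6.0853 + 3.7671, -1.6306 + 1.0094) = (9.8524, -0.6212)
link 2: phi[2] = -15 + 30 + -5 = 10 deg
  cos(10 deg) = 0.9848, sin(10 deg) = 0.1736
  joint[3] = (9.8524, -0.6212) + 8.9 * (0.9848, 0.1736) = (9.8524 + 8.7648, -0.6212 + 1.5455) = (18.6172, 0.9243)
End effector: (18.6172, 0.9243)

Answer: 18.6172 0.9243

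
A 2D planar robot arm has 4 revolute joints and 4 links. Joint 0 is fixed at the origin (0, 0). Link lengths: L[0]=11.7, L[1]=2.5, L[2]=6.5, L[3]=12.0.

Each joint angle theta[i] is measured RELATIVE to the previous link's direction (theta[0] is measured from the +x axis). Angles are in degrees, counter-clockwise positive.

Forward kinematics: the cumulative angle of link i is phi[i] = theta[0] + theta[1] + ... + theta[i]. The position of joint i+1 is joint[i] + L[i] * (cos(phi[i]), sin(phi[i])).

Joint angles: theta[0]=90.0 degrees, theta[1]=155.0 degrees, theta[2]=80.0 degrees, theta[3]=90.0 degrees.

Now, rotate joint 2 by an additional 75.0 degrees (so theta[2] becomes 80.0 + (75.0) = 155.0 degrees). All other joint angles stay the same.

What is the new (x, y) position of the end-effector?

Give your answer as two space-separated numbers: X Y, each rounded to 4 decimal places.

joint[0] = (0.0000, 0.0000)  (base)
link 0: phi[0] = 90 = 90 deg
  cos(90 deg) = 0.0000, sin(90 deg) = 1.0000
  joint[1] = (0.0000, 0.0000) + 11.7 * (0.0000, 1.0000) = (0.0000 + 0.0000, 0.0000 + 11.7000) = (0.0000, 11.7000)
link 1: phi[1] = 90 + 155 = 245 deg
  cos(245 deg) = -0.4226, sin(245 deg) = -0.9063
  joint[2] = (0.0000, 11.7000) + 2.5 * (-0.4226, -0.9063) = (0.0000 + -1.0565, 11.7000 + -2.2658) = (-1.0565, 9.4342)
link 2: phi[2] = 90 + 155 + 155 = 400 deg
  cos(400 deg) = 0.7660, sin(400 deg) = 0.6428
  joint[3] = (-1.0565, 9.4342) + 6.5 * (0.7660, 0.6428) = (-1.0565 + 4.9793, 9.4342 + 4.1781) = (3.9227, 13.6123)
link 3: phi[3] = 90 + 155 + 155 + 90 = 490 deg
  cos(490 deg) = -0.6428, sin(490 deg) = 0.7660
  joint[4] = (3.9227, 13.6123) + 12 * (-0.6428, 0.7660) = (3.9227 + -7.7135, 13.6123 + 9.1925) = (-3.7907, 22.8049)
End effector: (-3.7907, 22.8049)

Answer: -3.7907 22.8049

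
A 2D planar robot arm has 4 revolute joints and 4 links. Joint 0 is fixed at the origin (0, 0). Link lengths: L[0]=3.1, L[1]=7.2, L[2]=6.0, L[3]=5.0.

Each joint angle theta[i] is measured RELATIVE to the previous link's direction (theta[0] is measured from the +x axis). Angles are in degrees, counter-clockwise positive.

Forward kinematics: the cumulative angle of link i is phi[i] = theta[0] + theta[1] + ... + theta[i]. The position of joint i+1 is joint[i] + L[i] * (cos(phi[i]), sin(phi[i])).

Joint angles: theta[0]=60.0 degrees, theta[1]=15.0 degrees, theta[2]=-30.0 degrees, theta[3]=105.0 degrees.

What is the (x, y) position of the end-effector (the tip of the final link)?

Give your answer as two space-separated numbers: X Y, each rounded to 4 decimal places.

joint[0] = (0.0000, 0.0000)  (base)
link 0: phi[0] = 60 = 60 deg
  cos(60 deg) = 0.5000, sin(60 deg) = 0.8660
  joint[1] = (0.0000, 0.0000) + 3.1 * (0.5000, 0.8660) = (0.0000 + 1.5500, 0.0000 + 2.6847) = (1.5500, 2.6847)
link 1: phi[1] = 60 + 15 = 75 deg
  cos(75 deg) = 0.2588, sin(75 deg) = 0.9659
  joint[2] = (1.5500, 2.6847) + 7.2 * (0.2588, 0.9659) = (1.5500 + 1.8635, 2.6847 + 6.9547) = (3.4135, 9.6393)
link 2: phi[2] = 60 + 15 + -30 = 45 deg
  cos(45 deg) = 0.7071, sin(45 deg) = 0.7071
  joint[3] = (3.4135, 9.6393) + 6 * (0.7071, 0.7071) = (3.4135 + 4.2426, 9.6393 + 4.2426) = (7.6561, 13.8820)
link 3: phi[3] = 60 + 15 + -30 + 105 = 150 deg
  cos(150 deg) = -0.8660, sin(150 deg) = 0.5000
  joint[4] = (7.6561, 13.8820) + 5 * (-0.8660, 0.5000) = (7.6561 + -4.3301, 13.8820 + 2.5000) = (3.3260, 16.3820)
End effector: (3.3260, 16.3820)

Answer: 3.3260 16.3820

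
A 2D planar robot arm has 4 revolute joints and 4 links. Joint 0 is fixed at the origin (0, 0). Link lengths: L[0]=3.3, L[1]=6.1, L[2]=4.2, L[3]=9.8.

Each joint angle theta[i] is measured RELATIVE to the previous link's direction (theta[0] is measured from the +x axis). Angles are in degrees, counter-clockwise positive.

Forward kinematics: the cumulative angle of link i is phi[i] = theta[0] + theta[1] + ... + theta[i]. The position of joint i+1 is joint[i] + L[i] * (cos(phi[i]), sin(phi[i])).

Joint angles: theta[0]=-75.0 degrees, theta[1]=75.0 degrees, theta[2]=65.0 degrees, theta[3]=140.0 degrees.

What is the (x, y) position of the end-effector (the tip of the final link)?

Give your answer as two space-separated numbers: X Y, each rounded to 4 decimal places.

Answer: -0.1527 -3.5227

Derivation:
joint[0] = (0.0000, 0.0000)  (base)
link 0: phi[0] = -75 = -75 deg
  cos(-75 deg) = 0.2588, sin(-75 deg) = -0.9659
  joint[1] = (0.0000, 0.0000) + 3.3 * (0.2588, -0.9659) = (0.0000 + 0.8541, 0.0000 + -3.1876) = (0.8541, -3.1876)
link 1: phi[1] = -75 + 75 = 0 deg
  cos(0 deg) = 1.0000, sin(0 deg) = 0.0000
  joint[2] = (0.8541, -3.1876) + 6.1 * (1.0000, 0.0000) = (0.8541 + 6.1000, -3.1876 + 0.0000) = (6.9541, -3.1876)
link 2: phi[2] = -75 + 75 + 65 = 65 deg
  cos(65 deg) = 0.4226, sin(65 deg) = 0.9063
  joint[3] = (6.9541, -3.1876) + 4.2 * (0.4226, 0.9063) = (6.9541 + 1.7750, -3.1876 + 3.8065) = (8.7291, 0.6189)
link 3: phi[3] = -75 + 75 + 65 + 140 = 205 deg
  cos(205 deg) = -0.9063, sin(205 deg) = -0.4226
  joint[4] = (8.7291, 0.6189) + 9.8 * (-0.9063, -0.4226) = (8.7291 + -8.8818, 0.6189 + -4.1417) = (-0.1527, -3.5227)
End effector: (-0.1527, -3.5227)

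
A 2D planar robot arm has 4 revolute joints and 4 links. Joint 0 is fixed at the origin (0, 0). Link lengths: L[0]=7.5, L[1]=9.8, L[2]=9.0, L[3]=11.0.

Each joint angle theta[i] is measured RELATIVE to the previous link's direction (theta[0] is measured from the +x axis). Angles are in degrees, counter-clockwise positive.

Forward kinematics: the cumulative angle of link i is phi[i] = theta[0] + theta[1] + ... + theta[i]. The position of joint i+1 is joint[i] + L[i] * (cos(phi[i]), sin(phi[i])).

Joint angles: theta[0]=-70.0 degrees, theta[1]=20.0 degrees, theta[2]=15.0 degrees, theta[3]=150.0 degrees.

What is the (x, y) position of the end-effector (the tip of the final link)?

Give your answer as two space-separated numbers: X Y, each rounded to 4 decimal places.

Answer: 11.5880 -9.7477

Derivation:
joint[0] = (0.0000, 0.0000)  (base)
link 0: phi[0] = -70 = -70 deg
  cos(-70 deg) = 0.3420, sin(-70 deg) = -0.9397
  joint[1] = (0.0000, 0.0000) + 7.5 * (0.3420, -0.9397) = (0.0000 + 2.5652, 0.0000 + -7.0477) = (2.5652, -7.0477)
link 1: phi[1] = -70 + 20 = -50 deg
  cos(-50 deg) = 0.6428, sin(-50 deg) = -0.7660
  joint[2] = (2.5652, -7.0477) + 9.8 * (0.6428, -0.7660) = (2.5652 + 6.2993, -7.0477 + -7.5072) = (8.8645, -14.5549)
link 2: phi[2] = -70 + 20 + 15 = -35 deg
  cos(-35 deg) = 0.8192, sin(-35 deg) = -0.5736
  joint[3] = (8.8645, -14.5549) + 9 * (0.8192, -0.5736) = (8.8645 + 7.3724, -14.5549 + -5.1622) = (16.2368, -19.7171)
link 3: phi[3] = -70 + 20 + 15 + 150 = 115 deg
  cos(115 deg) = -0.4226, sin(115 deg) = 0.9063
  joint[4] = (16.2368, -19.7171) + 11 * (-0.4226, 0.9063) = (16.2368 + -4.6488, -19.7171 + 9.9694) = (11.5880, -9.7477)
End effector: (11.5880, -9.7477)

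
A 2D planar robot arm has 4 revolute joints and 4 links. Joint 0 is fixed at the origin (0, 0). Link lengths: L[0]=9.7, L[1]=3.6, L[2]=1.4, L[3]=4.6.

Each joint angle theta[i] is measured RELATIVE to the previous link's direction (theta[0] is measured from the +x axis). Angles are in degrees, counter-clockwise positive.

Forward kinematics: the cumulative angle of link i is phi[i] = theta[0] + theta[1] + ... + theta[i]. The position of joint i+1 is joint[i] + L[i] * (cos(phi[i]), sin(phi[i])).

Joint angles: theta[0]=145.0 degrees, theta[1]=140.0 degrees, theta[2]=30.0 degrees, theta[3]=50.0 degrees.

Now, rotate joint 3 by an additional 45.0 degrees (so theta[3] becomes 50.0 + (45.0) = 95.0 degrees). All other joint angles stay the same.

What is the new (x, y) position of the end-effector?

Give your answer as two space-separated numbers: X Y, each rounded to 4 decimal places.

joint[0] = (0.0000, 0.0000)  (base)
link 0: phi[0] = 145 = 145 deg
  cos(145 deg) = -0.8192, sin(145 deg) = 0.5736
  joint[1] = (0.0000, 0.0000) + 9.7 * (-0.8192, 0.5736) = (0.0000 + -7.9458, 0.0000 + 5.5637) = (-7.9458, 5.5637)
link 1: phi[1] = 145 + 140 = 285 deg
  cos(285 deg) = 0.2588, sin(285 deg) = -0.9659
  joint[2] = (-7.9458, 5.5637) + 3.6 * (0.2588, -0.9659) = (-7.9458 + 0.9317, 5.5637 + -3.4773) = (-7.0140, 2.0864)
link 2: phi[2] = 145 + 140 + 30 = 315 deg
  cos(315 deg) = 0.7071, sin(315 deg) = -0.7071
  joint[3] = (-7.0140, 2.0864) + 1.4 * (0.7071, -0.7071) = (-7.0140 + 0.9899, 2.0864 + -0.9899) = (-6.0241, 1.0964)
link 3: phi[3] = 145 + 140 + 30 + 95 = 410 deg
  cos(410 deg) = 0.6428, sin(410 deg) = 0.7660
  joint[4] = (-6.0241, 1.0964) + 4.6 * (0.6428, 0.7660) = (-6.0241 + 2.9568, 1.0964 + 3.5238) = (-3.0673, 4.6202)
End effector: (-3.0673, 4.6202)

Answer: -3.0673 4.6202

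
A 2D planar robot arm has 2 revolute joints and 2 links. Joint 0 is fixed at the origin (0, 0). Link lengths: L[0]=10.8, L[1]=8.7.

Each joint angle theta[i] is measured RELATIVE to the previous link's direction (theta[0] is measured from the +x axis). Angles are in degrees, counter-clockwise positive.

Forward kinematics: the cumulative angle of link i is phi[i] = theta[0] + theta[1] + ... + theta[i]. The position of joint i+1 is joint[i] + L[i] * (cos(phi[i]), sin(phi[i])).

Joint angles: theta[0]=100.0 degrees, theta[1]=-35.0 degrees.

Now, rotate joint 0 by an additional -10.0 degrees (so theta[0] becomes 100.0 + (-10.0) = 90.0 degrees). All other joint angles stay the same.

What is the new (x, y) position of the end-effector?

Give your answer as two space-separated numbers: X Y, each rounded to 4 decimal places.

Answer: 4.9901 17.9266

Derivation:
joint[0] = (0.0000, 0.0000)  (base)
link 0: phi[0] = 90 = 90 deg
  cos(90 deg) = 0.0000, sin(90 deg) = 1.0000
  joint[1] = (0.0000, 0.0000) + 10.8 * (0.0000, 1.0000) = (0.0000 + 0.0000, 0.0000 + 10.8000) = (0.0000, 10.8000)
link 1: phi[1] = 90 + -35 = 55 deg
  cos(55 deg) = 0.5736, sin(55 deg) = 0.8192
  joint[2] = (0.0000, 10.8000) + 8.7 * (0.5736, 0.8192) = (0.0000 + 4.9901, 10.8000 + 7.1266) = (4.9901, 17.9266)
End effector: (4.9901, 17.9266)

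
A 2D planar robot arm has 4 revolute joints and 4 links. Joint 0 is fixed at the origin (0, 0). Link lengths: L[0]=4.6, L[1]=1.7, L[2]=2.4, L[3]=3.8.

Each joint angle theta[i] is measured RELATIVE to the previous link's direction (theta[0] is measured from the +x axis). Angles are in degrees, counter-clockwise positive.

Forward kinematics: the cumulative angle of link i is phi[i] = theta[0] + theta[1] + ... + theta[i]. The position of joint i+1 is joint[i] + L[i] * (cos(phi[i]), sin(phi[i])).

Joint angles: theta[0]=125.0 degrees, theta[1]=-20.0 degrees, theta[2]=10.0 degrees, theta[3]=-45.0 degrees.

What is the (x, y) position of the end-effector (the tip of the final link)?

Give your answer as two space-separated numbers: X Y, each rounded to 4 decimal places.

Answer: -2.7931 11.1561

Derivation:
joint[0] = (0.0000, 0.0000)  (base)
link 0: phi[0] = 125 = 125 deg
  cos(125 deg) = -0.5736, sin(125 deg) = 0.8192
  joint[1] = (0.0000, 0.0000) + 4.6 * (-0.5736, 0.8192) = (0.0000 + -2.6385, 0.0000 + 3.7681) = (-2.6385, 3.7681)
link 1: phi[1] = 125 + -20 = 105 deg
  cos(105 deg) = -0.2588, sin(105 deg) = 0.9659
  joint[2] = (-2.6385, 3.7681) + 1.7 * (-0.2588, 0.9659) = (-2.6385 + -0.4400, 3.7681 + 1.6421) = (-3.0784, 5.4102)
link 2: phi[2] = 125 + -20 + 10 = 115 deg
  cos(115 deg) = -0.4226, sin(115 deg) = 0.9063
  joint[3] = (-3.0784, 5.4102) + 2.4 * (-0.4226, 0.9063) = (-3.0784 + -1.0143, 5.4102 + 2.1751) = (-4.0927, 7.5853)
link 3: phi[3] = 125 + -20 + 10 + -45 = 70 deg
  cos(70 deg) = 0.3420, sin(70 deg) = 0.9397
  joint[4] = (-4.0927, 7.5853) + 3.8 * (0.3420, 0.9397) = (-4.0927 + 1.2997, 7.5853 + 3.5708) = (-2.7931, 11.1561)
End effector: (-2.7931, 11.1561)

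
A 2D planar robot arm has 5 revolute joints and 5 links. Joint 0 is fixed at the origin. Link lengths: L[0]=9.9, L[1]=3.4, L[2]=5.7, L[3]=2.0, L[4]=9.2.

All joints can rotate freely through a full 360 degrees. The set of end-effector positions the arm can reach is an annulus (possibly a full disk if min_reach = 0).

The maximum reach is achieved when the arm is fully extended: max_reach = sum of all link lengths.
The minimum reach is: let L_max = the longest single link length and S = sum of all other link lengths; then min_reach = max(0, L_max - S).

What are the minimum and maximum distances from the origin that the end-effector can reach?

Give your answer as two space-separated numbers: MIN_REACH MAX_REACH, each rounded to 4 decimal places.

Link lengths: [9.9, 3.4, 5.7, 2.0, 9.2]
max_reach = 9.9 + 3.4 + 5.7 + 2 + 9.2 = 30.2
L_max = max([9.9, 3.4, 5.7, 2.0, 9.2]) = 9.9
S (sum of others) = 30.2 - 9.9 = 20.3
min_reach = max(0, 9.9 - 20.3) = max(0, -10.4) = 0

Answer: 0.0000 30.2000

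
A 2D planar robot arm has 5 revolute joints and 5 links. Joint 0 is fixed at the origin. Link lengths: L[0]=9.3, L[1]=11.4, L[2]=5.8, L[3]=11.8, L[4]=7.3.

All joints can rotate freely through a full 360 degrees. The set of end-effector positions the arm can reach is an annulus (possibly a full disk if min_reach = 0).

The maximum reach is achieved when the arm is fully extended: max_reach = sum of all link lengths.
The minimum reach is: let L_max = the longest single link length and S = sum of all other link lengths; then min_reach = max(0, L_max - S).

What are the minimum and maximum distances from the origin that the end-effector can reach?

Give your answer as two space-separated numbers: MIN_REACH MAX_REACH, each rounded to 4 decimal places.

Link lengths: [9.3, 11.4, 5.8, 11.8, 7.3]
max_reach = 9.3 + 11.4 + 5.8 + 11.8 + 7.3 = 45.6
L_max = max([9.3, 11.4, 5.8, 11.8, 7.3]) = 11.8
S (sum of others) = 45.6 - 11.8 = 33.8
min_reach = max(0, 11.8 - 33.8) = max(0, -22) = 0

Answer: 0.0000 45.6000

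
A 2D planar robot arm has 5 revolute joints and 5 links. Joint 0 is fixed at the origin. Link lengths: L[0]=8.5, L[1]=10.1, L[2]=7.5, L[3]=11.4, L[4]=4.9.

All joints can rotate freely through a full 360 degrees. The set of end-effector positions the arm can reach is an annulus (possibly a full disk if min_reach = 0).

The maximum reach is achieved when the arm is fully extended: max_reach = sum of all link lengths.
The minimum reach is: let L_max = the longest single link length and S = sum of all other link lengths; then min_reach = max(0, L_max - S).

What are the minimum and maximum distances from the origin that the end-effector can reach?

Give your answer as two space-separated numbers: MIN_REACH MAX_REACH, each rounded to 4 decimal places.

Link lengths: [8.5, 10.1, 7.5, 11.4, 4.9]
max_reach = 8.5 + 10.1 + 7.5 + 11.4 + 4.9 = 42.4
L_max = max([8.5, 10.1, 7.5, 11.4, 4.9]) = 11.4
S (sum of others) = 42.4 - 11.4 = 31
min_reach = max(0, 11.4 - 31) = max(0, -19.6) = 0

Answer: 0.0000 42.4000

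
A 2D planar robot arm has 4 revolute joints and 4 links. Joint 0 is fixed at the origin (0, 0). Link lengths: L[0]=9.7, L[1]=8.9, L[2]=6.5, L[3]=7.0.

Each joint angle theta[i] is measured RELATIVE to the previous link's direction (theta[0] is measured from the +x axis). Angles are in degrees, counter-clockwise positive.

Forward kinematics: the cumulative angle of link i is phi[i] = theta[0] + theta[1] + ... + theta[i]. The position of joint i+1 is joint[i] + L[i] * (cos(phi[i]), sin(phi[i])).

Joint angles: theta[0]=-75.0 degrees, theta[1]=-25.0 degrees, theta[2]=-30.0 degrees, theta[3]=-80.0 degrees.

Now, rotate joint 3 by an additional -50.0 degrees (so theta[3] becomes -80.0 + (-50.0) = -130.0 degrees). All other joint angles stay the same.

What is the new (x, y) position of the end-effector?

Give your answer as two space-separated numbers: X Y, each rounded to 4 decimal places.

joint[0] = (0.0000, 0.0000)  (base)
link 0: phi[0] = -75 = -75 deg
  cos(-75 deg) = 0.2588, sin(-75 deg) = -0.9659
  joint[1] = (0.0000, 0.0000) + 9.7 * (0.2588, -0.9659) = (0.0000 + 2.5105, 0.0000 + -9.3695) = (2.5105, -9.3695)
link 1: phi[1] = -75 + -25 = -100 deg
  cos(-100 deg) = -0.1736, sin(-100 deg) = -0.9848
  joint[2] = (2.5105, -9.3695) + 8.9 * (-0.1736, -0.9848) = (2.5105 + -1.5455, -9.3695 + -8.7648) = (0.9651, -18.1343)
link 2: phi[2] = -75 + -25 + -30 = -130 deg
  cos(-130 deg) = -0.6428, sin(-130 deg) = -0.7660
  joint[3] = (0.9651, -18.1343) + 6.5 * (-0.6428, -0.7660) = (0.9651 + -4.1781, -18.1343 + -4.9793) = (-3.2130, -23.1136)
link 3: phi[3] = -75 + -25 + -30 + -130 = -260 deg
  cos(-260 deg) = -0.1736, sin(-260 deg) = 0.9848
  joint[4] = (-3.2130, -23.1136) + 7 * (-0.1736, 0.9848) = (-3.2130 + -1.2155, -23.1136 + 6.8937) = (-4.4286, -16.2199)
End effector: (-4.4286, -16.2199)

Answer: -4.4286 -16.2199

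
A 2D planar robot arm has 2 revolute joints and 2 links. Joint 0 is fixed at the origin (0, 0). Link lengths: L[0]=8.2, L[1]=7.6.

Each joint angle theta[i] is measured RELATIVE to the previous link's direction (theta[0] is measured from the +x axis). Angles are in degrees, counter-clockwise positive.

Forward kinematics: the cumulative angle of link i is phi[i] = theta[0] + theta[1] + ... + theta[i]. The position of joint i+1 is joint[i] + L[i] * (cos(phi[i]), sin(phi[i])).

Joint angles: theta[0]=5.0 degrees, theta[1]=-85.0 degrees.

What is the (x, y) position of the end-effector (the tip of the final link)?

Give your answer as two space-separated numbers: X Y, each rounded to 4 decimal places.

Answer: 9.4885 -6.7699

Derivation:
joint[0] = (0.0000, 0.0000)  (base)
link 0: phi[0] = 5 = 5 deg
  cos(5 deg) = 0.9962, sin(5 deg) = 0.0872
  joint[1] = (0.0000, 0.0000) + 8.2 * (0.9962, 0.0872) = (0.0000 + 8.1688, 0.0000 + 0.7147) = (8.1688, 0.7147)
link 1: phi[1] = 5 + -85 = -80 deg
  cos(-80 deg) = 0.1736, sin(-80 deg) = -0.9848
  joint[2] = (8.1688, 0.7147) + 7.6 * (0.1736, -0.9848) = (8.1688 + 1.3197, 0.7147 + -7.4845) = (9.4885, -6.7699)
End effector: (9.4885, -6.7699)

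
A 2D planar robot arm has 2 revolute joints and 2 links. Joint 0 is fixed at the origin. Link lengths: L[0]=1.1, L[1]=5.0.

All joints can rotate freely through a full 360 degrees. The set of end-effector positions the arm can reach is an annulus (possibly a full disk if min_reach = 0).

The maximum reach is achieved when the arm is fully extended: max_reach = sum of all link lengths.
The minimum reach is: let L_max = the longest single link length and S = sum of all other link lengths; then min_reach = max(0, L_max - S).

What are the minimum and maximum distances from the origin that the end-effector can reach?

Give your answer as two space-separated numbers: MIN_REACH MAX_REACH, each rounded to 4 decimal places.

Link lengths: [1.1, 5.0]
max_reach = 1.1 + 5 = 6.1
L_max = max([1.1, 5.0]) = 5
S (sum of others) = 6.1 - 5 = 1.1
min_reach = max(0, 5 - 1.1) = max(0, 3.9) = 3.9

Answer: 3.9000 6.1000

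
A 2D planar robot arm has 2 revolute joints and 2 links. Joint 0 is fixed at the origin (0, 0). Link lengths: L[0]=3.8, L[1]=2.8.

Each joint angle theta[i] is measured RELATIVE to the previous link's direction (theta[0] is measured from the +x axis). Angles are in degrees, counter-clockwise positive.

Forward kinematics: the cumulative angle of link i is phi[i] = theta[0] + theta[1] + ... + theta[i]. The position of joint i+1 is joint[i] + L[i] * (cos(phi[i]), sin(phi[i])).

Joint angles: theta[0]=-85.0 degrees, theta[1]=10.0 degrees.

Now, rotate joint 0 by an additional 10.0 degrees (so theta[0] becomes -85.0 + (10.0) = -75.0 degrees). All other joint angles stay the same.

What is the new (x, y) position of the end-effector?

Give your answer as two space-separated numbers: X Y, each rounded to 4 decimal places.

joint[0] = (0.0000, 0.0000)  (base)
link 0: phi[0] = -75 = -75 deg
  cos(-75 deg) = 0.2588, sin(-75 deg) = -0.9659
  joint[1] = (0.0000, 0.0000) + 3.8 * (0.2588, -0.9659) = (0.0000 + 0.9835, 0.0000 + -3.6705) = (0.9835, -3.6705)
link 1: phi[1] = -75 + 10 = -65 deg
  cos(-65 deg) = 0.4226, sin(-65 deg) = -0.9063
  joint[2] = (0.9835, -3.6705) + 2.8 * (0.4226, -0.9063) = (0.9835 + 1.1833, -3.6705 + -2.5377) = (2.1668, -6.2082)
End effector: (2.1668, -6.2082)

Answer: 2.1668 -6.2082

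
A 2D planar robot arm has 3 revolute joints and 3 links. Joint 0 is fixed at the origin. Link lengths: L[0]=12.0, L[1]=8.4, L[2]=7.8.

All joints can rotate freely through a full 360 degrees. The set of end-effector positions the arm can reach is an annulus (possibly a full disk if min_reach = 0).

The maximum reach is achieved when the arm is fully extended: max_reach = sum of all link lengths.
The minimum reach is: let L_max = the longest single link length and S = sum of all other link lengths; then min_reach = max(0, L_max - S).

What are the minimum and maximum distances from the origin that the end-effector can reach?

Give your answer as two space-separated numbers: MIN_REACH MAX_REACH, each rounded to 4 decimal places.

Link lengths: [12.0, 8.4, 7.8]
max_reach = 12 + 8.4 + 7.8 = 28.2
L_max = max([12.0, 8.4, 7.8]) = 12
S (sum of others) = 28.2 - 12 = 16.2
min_reach = max(0, 12 - 16.2) = max(0, -4.2) = 0

Answer: 0.0000 28.2000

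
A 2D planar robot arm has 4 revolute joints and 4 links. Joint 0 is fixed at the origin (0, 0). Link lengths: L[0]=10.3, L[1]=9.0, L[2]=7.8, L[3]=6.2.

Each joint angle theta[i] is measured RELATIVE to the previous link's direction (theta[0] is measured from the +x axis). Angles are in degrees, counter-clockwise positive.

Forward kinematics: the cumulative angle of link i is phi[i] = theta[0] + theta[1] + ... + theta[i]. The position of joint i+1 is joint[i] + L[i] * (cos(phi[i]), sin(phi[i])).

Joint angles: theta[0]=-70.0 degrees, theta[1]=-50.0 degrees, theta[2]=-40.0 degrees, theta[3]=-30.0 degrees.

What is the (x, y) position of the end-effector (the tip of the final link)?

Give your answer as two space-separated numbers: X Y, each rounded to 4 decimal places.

joint[0] = (0.0000, 0.0000)  (base)
link 0: phi[0] = -70 = -70 deg
  cos(-70 deg) = 0.3420, sin(-70 deg) = -0.9397
  joint[1] = (0.0000, 0.0000) + 10.3 * (0.3420, -0.9397) = (0.0000 + 3.5228, 0.0000 + -9.6788) = (3.5228, -9.6788)
link 1: phi[1] = -70 + -50 = -120 deg
  cos(-120 deg) = -0.5000, sin(-120 deg) = -0.8660
  joint[2] = (3.5228, -9.6788) + 9 * (-0.5000, -0.8660) = (3.5228 + -4.5000, -9.6788 + -7.7942) = (-0.9772, -17.4731)
link 2: phi[2] = -70 + -50 + -40 = -160 deg
  cos(-160 deg) = -0.9397, sin(-160 deg) = -0.3420
  joint[3] = (-0.9772, -17.4731) + 7.8 * (-0.9397, -0.3420) = (-0.9772 + -7.3296, -17.4731 + -2.6678) = (-8.3068, -20.1408)
link 3: phi[3] = -70 + -50 + -40 + -30 = -190 deg
  cos(-190 deg) = -0.9848, sin(-190 deg) = 0.1736
  joint[4] = (-8.3068, -20.1408) + 6.2 * (-0.9848, 0.1736) = (-8.3068 + -6.1058, -20.1408 + 1.0766) = (-14.4126, -19.0642)
End effector: (-14.4126, -19.0642)

Answer: -14.4126 -19.0642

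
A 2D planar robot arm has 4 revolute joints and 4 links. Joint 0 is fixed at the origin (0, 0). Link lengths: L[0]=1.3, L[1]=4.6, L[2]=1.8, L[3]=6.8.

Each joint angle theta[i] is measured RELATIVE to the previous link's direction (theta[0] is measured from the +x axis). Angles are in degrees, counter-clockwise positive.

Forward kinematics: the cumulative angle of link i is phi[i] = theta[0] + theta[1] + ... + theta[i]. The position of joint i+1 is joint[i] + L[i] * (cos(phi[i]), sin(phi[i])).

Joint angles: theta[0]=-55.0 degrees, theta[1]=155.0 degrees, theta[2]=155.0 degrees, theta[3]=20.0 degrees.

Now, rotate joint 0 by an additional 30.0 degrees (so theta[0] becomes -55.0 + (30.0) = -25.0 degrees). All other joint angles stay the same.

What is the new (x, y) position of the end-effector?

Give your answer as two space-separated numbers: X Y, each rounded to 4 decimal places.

Answer: 2.5876 -4.3345

Derivation:
joint[0] = (0.0000, 0.0000)  (base)
link 0: phi[0] = -25 = -25 deg
  cos(-25 deg) = 0.9063, sin(-25 deg) = -0.4226
  joint[1] = (0.0000, 0.0000) + 1.3 * (0.9063, -0.4226) = (0.0000 + 1.1782, 0.0000 + -0.5494) = (1.1782, -0.5494)
link 1: phi[1] = -25 + 155 = 130 deg
  cos(130 deg) = -0.6428, sin(130 deg) = 0.7660
  joint[2] = (1.1782, -0.5494) + 4.6 * (-0.6428, 0.7660) = (1.1782 + -2.9568, -0.5494 + 3.5238) = (-1.7786, 2.9744)
link 2: phi[2] = -25 + 155 + 155 = 285 deg
  cos(285 deg) = 0.2588, sin(285 deg) = -0.9659
  joint[3] = (-1.7786, 2.9744) + 1.8 * (0.2588, -0.9659) = (-1.7786 + 0.4659, 2.9744 + -1.7387) = (-1.3127, 1.2357)
link 3: phi[3] = -25 + 155 + 155 + 20 = 305 deg
  cos(305 deg) = 0.5736, sin(305 deg) = -0.8192
  joint[4] = (-1.3127, 1.2357) + 6.8 * (0.5736, -0.8192) = (-1.3127 + 3.9003, 1.2357 + -5.5702) = (2.5876, -4.3345)
End effector: (2.5876, -4.3345)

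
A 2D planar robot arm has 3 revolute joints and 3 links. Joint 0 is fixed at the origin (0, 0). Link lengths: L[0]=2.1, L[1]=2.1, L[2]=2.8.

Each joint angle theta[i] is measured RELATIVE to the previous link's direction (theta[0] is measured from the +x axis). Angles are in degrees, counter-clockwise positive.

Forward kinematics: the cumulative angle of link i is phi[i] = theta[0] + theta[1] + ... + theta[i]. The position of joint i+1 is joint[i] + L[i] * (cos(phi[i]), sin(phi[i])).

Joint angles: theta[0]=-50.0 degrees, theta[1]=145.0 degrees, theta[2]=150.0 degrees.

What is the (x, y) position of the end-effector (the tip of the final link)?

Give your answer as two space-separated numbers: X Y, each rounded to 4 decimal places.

Answer: -0.0165 -2.0543

Derivation:
joint[0] = (0.0000, 0.0000)  (base)
link 0: phi[0] = -50 = -50 deg
  cos(-50 deg) = 0.6428, sin(-50 deg) = -0.7660
  joint[1] = (0.0000, 0.0000) + 2.1 * (0.6428, -0.7660) = (0.0000 + 1.3499, 0.0000 + -1.6087) = (1.3499, -1.6087)
link 1: phi[1] = -50 + 145 = 95 deg
  cos(95 deg) = -0.0872, sin(95 deg) = 0.9962
  joint[2] = (1.3499, -1.6087) + 2.1 * (-0.0872, 0.9962) = (1.3499 + -0.1830, -1.6087 + 2.0920) = (1.1668, 0.4833)
link 2: phi[2] = -50 + 145 + 150 = 245 deg
  cos(245 deg) = -0.4226, sin(245 deg) = -0.9063
  joint[3] = (1.1668, 0.4833) + 2.8 * (-0.4226, -0.9063) = (1.1668 + -1.1833, 0.4833 + -2.5377) = (-0.0165, -2.0543)
End effector: (-0.0165, -2.0543)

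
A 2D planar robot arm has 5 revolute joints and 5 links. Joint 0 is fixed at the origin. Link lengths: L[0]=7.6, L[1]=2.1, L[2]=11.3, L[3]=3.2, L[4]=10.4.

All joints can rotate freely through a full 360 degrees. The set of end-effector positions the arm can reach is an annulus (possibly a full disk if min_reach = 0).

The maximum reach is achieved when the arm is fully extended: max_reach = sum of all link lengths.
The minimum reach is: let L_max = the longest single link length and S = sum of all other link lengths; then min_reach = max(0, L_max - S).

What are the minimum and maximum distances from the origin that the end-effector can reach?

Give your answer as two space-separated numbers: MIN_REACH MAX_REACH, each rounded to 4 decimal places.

Answer: 0.0000 34.6000

Derivation:
Link lengths: [7.6, 2.1, 11.3, 3.2, 10.4]
max_reach = 7.6 + 2.1 + 11.3 + 3.2 + 10.4 = 34.6
L_max = max([7.6, 2.1, 11.3, 3.2, 10.4]) = 11.3
S (sum of others) = 34.6 - 11.3 = 23.3
min_reach = max(0, 11.3 - 23.3) = max(0, -12) = 0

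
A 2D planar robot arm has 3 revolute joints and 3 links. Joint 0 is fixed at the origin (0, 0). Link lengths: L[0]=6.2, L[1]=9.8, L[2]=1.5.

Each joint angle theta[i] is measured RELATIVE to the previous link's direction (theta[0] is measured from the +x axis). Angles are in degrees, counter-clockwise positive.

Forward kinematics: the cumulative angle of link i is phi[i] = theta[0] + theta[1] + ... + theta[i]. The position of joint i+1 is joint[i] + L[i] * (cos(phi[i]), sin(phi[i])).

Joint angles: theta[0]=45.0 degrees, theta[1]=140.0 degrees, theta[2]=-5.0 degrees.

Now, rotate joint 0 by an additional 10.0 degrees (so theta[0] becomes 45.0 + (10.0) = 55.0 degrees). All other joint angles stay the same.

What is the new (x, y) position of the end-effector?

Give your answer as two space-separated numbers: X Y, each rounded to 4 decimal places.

joint[0] = (0.0000, 0.0000)  (base)
link 0: phi[0] = 55 = 55 deg
  cos(55 deg) = 0.5736, sin(55 deg) = 0.8192
  joint[1] = (0.0000, 0.0000) + 6.2 * (0.5736, 0.8192) = (0.0000 + 3.5562, 0.0000 + 5.0787) = (3.5562, 5.0787)
link 1: phi[1] = 55 + 140 = 195 deg
  cos(195 deg) = -0.9659, sin(195 deg) = -0.2588
  joint[2] = (3.5562, 5.0787) + 9.8 * (-0.9659, -0.2588) = (3.5562 + -9.4661, 5.0787 + -2.5364) = (-5.9099, 2.5423)
link 2: phi[2] = 55 + 140 + -5 = 190 deg
  cos(190 deg) = -0.9848, sin(190 deg) = -0.1736
  joint[3] = (-5.9099, 2.5423) + 1.5 * (-0.9848, -0.1736) = (-5.9099 + -1.4772, 2.5423 + -0.2605) = (-7.3871, 2.2818)
End effector: (-7.3871, 2.2818)

Answer: -7.3871 2.2818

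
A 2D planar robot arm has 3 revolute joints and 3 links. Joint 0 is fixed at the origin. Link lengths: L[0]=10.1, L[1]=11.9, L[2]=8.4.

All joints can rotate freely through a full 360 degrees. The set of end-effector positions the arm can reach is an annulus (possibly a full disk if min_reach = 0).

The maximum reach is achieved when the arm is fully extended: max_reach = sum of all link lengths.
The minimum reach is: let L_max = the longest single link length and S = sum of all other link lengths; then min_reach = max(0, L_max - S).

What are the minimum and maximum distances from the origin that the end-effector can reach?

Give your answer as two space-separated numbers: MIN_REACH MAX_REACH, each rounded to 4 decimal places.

Answer: 0.0000 30.4000

Derivation:
Link lengths: [10.1, 11.9, 8.4]
max_reach = 10.1 + 11.9 + 8.4 = 30.4
L_max = max([10.1, 11.9, 8.4]) = 11.9
S (sum of others) = 30.4 - 11.9 = 18.5
min_reach = max(0, 11.9 - 18.5) = max(0, -6.6) = 0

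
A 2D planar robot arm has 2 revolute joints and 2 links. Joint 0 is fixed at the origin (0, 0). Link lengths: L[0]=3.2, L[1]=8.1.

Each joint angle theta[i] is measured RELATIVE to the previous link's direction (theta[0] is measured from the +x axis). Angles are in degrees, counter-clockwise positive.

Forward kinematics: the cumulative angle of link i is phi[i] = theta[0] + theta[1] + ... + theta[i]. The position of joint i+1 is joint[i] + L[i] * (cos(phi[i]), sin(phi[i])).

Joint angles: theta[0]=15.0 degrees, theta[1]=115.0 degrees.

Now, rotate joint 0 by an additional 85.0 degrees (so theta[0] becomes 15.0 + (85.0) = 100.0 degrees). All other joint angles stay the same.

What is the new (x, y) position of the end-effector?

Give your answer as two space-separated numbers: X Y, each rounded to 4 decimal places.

joint[0] = (0.0000, 0.0000)  (base)
link 0: phi[0] = 100 = 100 deg
  cos(100 deg) = -0.1736, sin(100 deg) = 0.9848
  joint[1] = (0.0000, 0.0000) + 3.2 * (-0.1736, 0.9848) = (0.0000 + -0.5557, 0.0000 + 3.1514) = (-0.5557, 3.1514)
link 1: phi[1] = 100 + 115 = 215 deg
  cos(215 deg) = -0.8192, sin(215 deg) = -0.5736
  joint[2] = (-0.5557, 3.1514) + 8.1 * (-0.8192, -0.5736) = (-0.5557 + -6.6351, 3.1514 + -4.6460) = (-7.1908, -1.4946)
End effector: (-7.1908, -1.4946)

Answer: -7.1908 -1.4946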